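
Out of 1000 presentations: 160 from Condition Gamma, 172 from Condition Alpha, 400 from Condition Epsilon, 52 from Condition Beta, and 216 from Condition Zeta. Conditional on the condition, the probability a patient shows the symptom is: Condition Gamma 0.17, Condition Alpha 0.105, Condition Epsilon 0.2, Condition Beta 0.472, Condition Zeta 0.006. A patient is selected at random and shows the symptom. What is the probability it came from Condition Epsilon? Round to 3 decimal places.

0.529

Prior × likelihood for each hypothesis:
  Condition Gamma: 0.16 × 0.17 = 0.0272
  Condition Alpha: 0.172 × 0.105 = 0.01806
  Condition Epsilon: 0.4 × 0.2 = 0.08
  Condition Beta: 0.052 × 0.472 = 0.024544
  Condition Zeta: 0.216 × 0.006 = 0.001296
Sum = 0.1511.
P(Condition Epsilon | evidence) = 0.08 / 0.1511 ≈ 0.529.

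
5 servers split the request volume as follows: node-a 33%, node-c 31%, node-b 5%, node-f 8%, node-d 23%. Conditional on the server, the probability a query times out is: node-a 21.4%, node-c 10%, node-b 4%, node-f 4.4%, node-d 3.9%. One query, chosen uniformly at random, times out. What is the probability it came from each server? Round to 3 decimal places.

By Bayes' rule, posterior ∝ prior × likelihood:
  node-a: 0.33 × 0.214 = 0.07062
  node-c: 0.31 × 0.1 = 0.031
  node-b: 0.05 × 0.04 = 0.002
  node-f: 0.08 × 0.044 = 0.00352
  node-d: 0.23 × 0.039 = 0.00897
Normalizing constant = 0.11611.
P(node-a | timeout) = 0.07062/0.11611 ≈ 0.608
P(node-c | timeout) = 0.031/0.11611 ≈ 0.267
P(node-b | timeout) = 0.002/0.11611 ≈ 0.017
P(node-f | timeout) = 0.00352/0.11611 ≈ 0.030
P(node-d | timeout) = 0.00897/0.11611 ≈ 0.077

node-a 0.608, node-c 0.267, node-b 0.017, node-f 0.030, node-d 0.077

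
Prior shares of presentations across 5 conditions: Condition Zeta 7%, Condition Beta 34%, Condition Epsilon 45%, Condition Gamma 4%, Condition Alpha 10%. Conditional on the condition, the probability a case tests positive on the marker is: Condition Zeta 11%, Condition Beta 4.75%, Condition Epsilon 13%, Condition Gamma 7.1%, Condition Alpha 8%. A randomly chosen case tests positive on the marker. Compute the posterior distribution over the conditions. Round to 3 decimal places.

Condition Zeta 0.083, Condition Beta 0.173, Condition Epsilon 0.628, Condition Gamma 0.030, Condition Alpha 0.086

By Bayes' rule, posterior ∝ prior × likelihood:
  Condition Zeta: 0.07 × 0.11 = 0.0077
  Condition Beta: 0.34 × 0.0475 = 0.01615
  Condition Epsilon: 0.45 × 0.13 = 0.0585
  Condition Gamma: 0.04 × 0.071 = 0.00284
  Condition Alpha: 0.1 × 0.08 = 0.008
Normalizing constant = 0.09319.
P(Condition Zeta | marker-positive) = 0.0077/0.09319 ≈ 0.083
P(Condition Beta | marker-positive) = 0.01615/0.09319 ≈ 0.173
P(Condition Epsilon | marker-positive) = 0.0585/0.09319 ≈ 0.628
P(Condition Gamma | marker-positive) = 0.00284/0.09319 ≈ 0.030
P(Condition Alpha | marker-positive) = 0.008/0.09319 ≈ 0.086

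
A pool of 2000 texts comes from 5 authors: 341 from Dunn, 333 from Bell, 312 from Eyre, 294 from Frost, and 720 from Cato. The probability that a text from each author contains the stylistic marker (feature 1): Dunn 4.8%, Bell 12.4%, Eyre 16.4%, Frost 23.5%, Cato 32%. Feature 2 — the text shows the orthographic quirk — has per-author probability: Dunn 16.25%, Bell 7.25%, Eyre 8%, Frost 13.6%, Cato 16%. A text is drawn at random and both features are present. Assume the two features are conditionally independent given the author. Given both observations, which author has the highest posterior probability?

Cato

Unnormalized posteriors (prior × likelihood):
  Dunn: 0.1705 × 0.048 × 0.1625 = 0.0013299
  Bell: 0.1665 × 0.124 × 0.0725 = 0.001496835
  Eyre: 0.156 × 0.164 × 0.08 = 0.00204672
  Frost: 0.147 × 0.235 × 0.136 = 0.00469812
  Cato: 0.36 × 0.32 × 0.16 = 0.018432
Total = 0.028003575.
Largest term belongs to Cato, so Cato is most probable.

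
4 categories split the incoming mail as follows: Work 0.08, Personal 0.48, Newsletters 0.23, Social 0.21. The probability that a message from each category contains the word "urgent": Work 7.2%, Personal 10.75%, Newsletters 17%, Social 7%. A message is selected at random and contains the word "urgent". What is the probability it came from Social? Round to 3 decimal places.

Compute prior × likelihood for every hypothesis:
  Work: 0.08 × 0.072 = 0.00576
  Personal: 0.48 × 0.1075 = 0.0516
  Newsletters: 0.23 × 0.17 = 0.0391
  Social: 0.21 × 0.07 = 0.0147
Sum = 0.11116.
P(Social | evidence) = 0.0147 / 0.11116 ≈ 0.132.

0.132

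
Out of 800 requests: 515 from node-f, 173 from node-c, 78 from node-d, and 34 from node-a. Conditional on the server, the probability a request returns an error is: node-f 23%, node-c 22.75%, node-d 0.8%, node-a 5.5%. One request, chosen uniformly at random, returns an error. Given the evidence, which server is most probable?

node-f

By Bayes' rule, posterior ∝ prior × likelihood:
  node-f: 0.64375 × 0.23 = 0.1480625
  node-c: 0.21625 × 0.2275 = 0.049196875
  node-d: 0.0975 × 0.008 = 0.00078
  node-a: 0.0425 × 0.055 = 0.0023375
Sum = 0.200376875.
Largest term belongs to node-f, so node-f is most probable.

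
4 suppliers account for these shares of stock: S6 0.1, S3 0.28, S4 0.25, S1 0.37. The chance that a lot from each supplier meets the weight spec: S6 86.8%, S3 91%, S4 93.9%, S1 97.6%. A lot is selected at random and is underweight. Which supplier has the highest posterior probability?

Taking complements, P(underweight | each) = S6 0.132, S3 0.09, S4 0.061, S1 0.024.
Prior × likelihood for each hypothesis:
  S6: 0.1 × 0.132 = 0.0132
  S3: 0.28 × 0.09 = 0.0252
  S4: 0.25 × 0.061 = 0.01525
  S1: 0.37 × 0.024 = 0.00888
Total = 0.06253.
Largest term belongs to S3, so S3 is most probable.

S3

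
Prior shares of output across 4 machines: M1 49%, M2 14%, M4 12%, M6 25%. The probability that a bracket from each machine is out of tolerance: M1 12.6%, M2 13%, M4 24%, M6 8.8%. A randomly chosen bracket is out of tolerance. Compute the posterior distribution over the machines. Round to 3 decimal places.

M1 0.472, M2 0.139, M4 0.220, M6 0.168

By Bayes' rule, posterior ∝ prior × likelihood:
  M1: 0.49 × 0.126 = 0.06174
  M2: 0.14 × 0.13 = 0.0182
  M4: 0.12 × 0.24 = 0.0288
  M6: 0.25 × 0.088 = 0.022
Sum = 0.13074.
P(M1 | oversize) = 0.06174/0.13074 ≈ 0.472
P(M2 | oversize) = 0.0182/0.13074 ≈ 0.139
P(M4 | oversize) = 0.0288/0.13074 ≈ 0.220
P(M6 | oversize) = 0.022/0.13074 ≈ 0.168
(Check: 0.472+0.139+0.220+0.168 = 0.999.)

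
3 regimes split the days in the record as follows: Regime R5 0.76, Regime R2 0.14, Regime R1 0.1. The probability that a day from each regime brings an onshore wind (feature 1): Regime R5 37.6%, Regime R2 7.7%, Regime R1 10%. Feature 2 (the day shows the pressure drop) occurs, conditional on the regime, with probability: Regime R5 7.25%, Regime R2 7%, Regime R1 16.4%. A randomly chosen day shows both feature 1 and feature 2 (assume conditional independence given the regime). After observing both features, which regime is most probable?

Compute prior × likelihood for every hypothesis:
  Regime R5: 0.76 × 0.376 × 0.0725 = 0.0207176
  Regime R2: 0.14 × 0.077 × 0.07 = 0.0007546
  Regime R1: 0.1 × 0.1 × 0.164 = 0.00164
Normalizing constant = 0.0231122.
Largest term belongs to Regime R5, so Regime R5 is most probable.

Regime R5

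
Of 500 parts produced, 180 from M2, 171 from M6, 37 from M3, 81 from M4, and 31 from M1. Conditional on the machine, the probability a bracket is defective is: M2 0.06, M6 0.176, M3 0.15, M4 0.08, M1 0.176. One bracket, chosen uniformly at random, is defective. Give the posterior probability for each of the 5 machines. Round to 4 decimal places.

M2 0.1850, M6 0.5155, M3 0.0951, M4 0.1110, M1 0.0935

Prior × likelihood for each hypothesis:
  M2: 0.36 × 0.06 = 0.0216
  M6: 0.342 × 0.176 = 0.060192
  M3: 0.074 × 0.15 = 0.0111
  M4: 0.162 × 0.08 = 0.01296
  M1: 0.062 × 0.176 = 0.010912
Total = 0.116764.
P(M2 | defective) = 0.0216/0.116764 ≈ 0.1850
P(M6 | defective) = 0.060192/0.116764 ≈ 0.5155
P(M3 | defective) = 0.0111/0.116764 ≈ 0.0951
P(M4 | defective) = 0.01296/0.116764 ≈ 0.1110
P(M1 | defective) = 0.010912/0.116764 ≈ 0.0935
(Check: 0.1850+0.5155+0.0951+0.1110+0.0935 = 1.0001.)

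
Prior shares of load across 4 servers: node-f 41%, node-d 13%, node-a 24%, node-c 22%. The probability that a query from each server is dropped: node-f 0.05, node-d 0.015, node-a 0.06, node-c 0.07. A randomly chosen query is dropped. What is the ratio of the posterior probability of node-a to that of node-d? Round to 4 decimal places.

7.3846

By Bayes' rule, posterior ∝ prior × likelihood:
  node-f: 0.41 × 0.05 = 0.0205
  node-d: 0.13 × 0.015 = 0.00195
  node-a: 0.24 × 0.06 = 0.0144
  node-c: 0.22 × 0.07 = 0.0154
Total = 0.05225.
The ratio is 0.0144 / 0.00195 (the normalizer cancels) = 7.3846.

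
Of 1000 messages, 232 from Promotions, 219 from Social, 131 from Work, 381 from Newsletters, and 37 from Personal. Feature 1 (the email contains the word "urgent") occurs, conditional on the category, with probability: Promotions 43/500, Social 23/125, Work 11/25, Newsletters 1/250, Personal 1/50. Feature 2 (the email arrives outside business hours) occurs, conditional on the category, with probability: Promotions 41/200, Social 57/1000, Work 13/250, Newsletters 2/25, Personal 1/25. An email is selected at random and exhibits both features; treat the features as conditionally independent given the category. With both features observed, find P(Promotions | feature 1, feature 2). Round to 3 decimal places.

0.429

Prior × likelihood for each hypothesis:
  Promotions: 0.232 × 0.086 × 0.205 = 0.00409016
  Social: 0.219 × 0.184 × 0.057 = 0.002296872
  Work: 0.131 × 0.44 × 0.052 = 0.00299728
  Newsletters: 0.381 × 0.004 × 0.08 = 0.00012192
  Personal: 0.037 × 0.02 × 0.04 = 0.0000296
Total = 0.009535832.
P(Promotions | evidence) = 0.00409016 / 0.009535832 ≈ 0.429.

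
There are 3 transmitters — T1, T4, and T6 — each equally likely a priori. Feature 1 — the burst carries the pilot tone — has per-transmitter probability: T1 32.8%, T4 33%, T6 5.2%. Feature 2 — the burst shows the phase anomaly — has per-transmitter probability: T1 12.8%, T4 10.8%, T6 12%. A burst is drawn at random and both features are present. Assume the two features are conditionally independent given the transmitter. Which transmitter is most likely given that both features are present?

T1

Since the prior is uniform, the posterior is proportional to the likelihood:
  T1: 0.328 × 0.128 = 0.041984
  T4: 0.33 × 0.108 = 0.03564
  T6: 0.052 × 0.12 = 0.00624
Sum = 0.083864.
Largest term belongs to T1, so T1 is most probable.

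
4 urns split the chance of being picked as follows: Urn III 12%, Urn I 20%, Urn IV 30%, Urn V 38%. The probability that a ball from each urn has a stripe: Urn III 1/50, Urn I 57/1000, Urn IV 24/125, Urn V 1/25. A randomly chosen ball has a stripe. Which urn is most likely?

Urn IV

Compute prior × likelihood for every hypothesis:
  Urn III: 0.12 × 0.02 = 0.0024
  Urn I: 0.2 × 0.057 = 0.0114
  Urn IV: 0.3 × 0.192 = 0.0576
  Urn V: 0.38 × 0.04 = 0.0152
Sum = 0.0866.
Largest term belongs to Urn IV, so Urn IV is most probable.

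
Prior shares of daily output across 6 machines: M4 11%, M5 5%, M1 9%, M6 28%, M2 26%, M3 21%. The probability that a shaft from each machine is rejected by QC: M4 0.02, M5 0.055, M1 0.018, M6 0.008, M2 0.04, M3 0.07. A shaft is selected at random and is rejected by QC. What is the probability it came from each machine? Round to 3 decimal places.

Compute prior × likelihood for every hypothesis:
  M4: 0.11 × 0.02 = 0.0022
  M5: 0.05 × 0.055 = 0.00275
  M1: 0.09 × 0.018 = 0.00162
  M6: 0.28 × 0.008 = 0.00224
  M2: 0.26 × 0.04 = 0.0104
  M3: 0.21 × 0.07 = 0.0147
Normalizing constant = 0.03391.
P(M4 | rejected) = 0.0022/0.03391 ≈ 0.065
P(M5 | rejected) = 0.00275/0.03391 ≈ 0.081
P(M1 | rejected) = 0.00162/0.03391 ≈ 0.048
P(M6 | rejected) = 0.00224/0.03391 ≈ 0.066
P(M2 | rejected) = 0.0104/0.03391 ≈ 0.307
P(M3 | rejected) = 0.0147/0.03391 ≈ 0.434

M4 0.065, M5 0.081, M1 0.048, M6 0.066, M2 0.307, M3 0.434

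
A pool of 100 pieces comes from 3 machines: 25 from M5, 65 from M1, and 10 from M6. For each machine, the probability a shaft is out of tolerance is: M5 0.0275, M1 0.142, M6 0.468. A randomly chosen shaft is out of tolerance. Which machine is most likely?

Prior × likelihood for each hypothesis:
  M5: 0.25 × 0.0275 = 0.006875
  M1: 0.65 × 0.142 = 0.0923
  M6: 0.1 × 0.468 = 0.0468
Total = 0.145975.
Largest term belongs to M1, so M1 is most probable.

M1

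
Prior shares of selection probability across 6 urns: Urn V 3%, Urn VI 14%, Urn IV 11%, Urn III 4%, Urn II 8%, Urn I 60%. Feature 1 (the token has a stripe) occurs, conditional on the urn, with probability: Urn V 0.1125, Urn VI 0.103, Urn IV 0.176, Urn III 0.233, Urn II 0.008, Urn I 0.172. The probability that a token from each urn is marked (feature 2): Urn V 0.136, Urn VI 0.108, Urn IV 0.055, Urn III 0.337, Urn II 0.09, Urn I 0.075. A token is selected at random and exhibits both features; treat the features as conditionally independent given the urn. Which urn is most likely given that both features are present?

Compute prior × likelihood for every hypothesis:
  Urn V: 0.03 × 0.1125 × 0.136 = 0.000459
  Urn VI: 0.14 × 0.103 × 0.108 = 0.00155736
  Urn IV: 0.11 × 0.176 × 0.055 = 0.0010648
  Urn III: 0.04 × 0.233 × 0.337 = 0.00314084
  Urn II: 0.08 × 0.008 × 0.09 = 0.0000576
  Urn I: 0.6 × 0.172 × 0.075 = 0.00774
Sum = 0.0140196.
Largest term belongs to Urn I, so Urn I is most probable.

Urn I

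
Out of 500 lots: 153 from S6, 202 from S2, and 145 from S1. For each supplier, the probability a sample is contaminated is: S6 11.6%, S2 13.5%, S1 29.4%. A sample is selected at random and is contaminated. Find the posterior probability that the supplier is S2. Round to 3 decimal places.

0.311

Unnormalized posteriors (prior × likelihood):
  S6: 0.306 × 0.116 = 0.035496
  S2: 0.404 × 0.135 = 0.05454
  S1: 0.29 × 0.294 = 0.08526
Normalizing constant = 0.175296.
P(S2 | evidence) = 0.05454 / 0.175296 ≈ 0.311.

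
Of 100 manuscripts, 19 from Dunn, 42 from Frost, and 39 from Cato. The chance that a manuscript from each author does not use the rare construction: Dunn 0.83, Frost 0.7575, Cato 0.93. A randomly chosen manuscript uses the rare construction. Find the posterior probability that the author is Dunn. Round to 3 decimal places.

0.200

Taking complements, P(rare-form | each) = Dunn 0.17, Frost 0.2425, Cato 0.07.
Unnormalized posteriors (prior × likelihood):
  Dunn: 0.19 × 0.17 = 0.0323
  Frost: 0.42 × 0.2425 = 0.10185
  Cato: 0.39 × 0.07 = 0.0273
Normalizing constant = 0.16145.
P(Dunn | evidence) = 0.0323 / 0.16145 ≈ 0.200.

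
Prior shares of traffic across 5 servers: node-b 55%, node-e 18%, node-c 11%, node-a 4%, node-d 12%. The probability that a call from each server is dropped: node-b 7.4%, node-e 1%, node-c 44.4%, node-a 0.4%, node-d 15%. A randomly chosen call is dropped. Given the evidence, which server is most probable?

node-c

Unnormalized posteriors (prior × likelihood):
  node-b: 0.55 × 0.074 = 0.0407
  node-e: 0.18 × 0.01 = 0.0018
  node-c: 0.11 × 0.444 = 0.04884
  node-a: 0.04 × 0.004 = 0.00016
  node-d: 0.12 × 0.15 = 0.018
Normalizing constant = 0.1095.
Largest term belongs to node-c, so node-c is most probable.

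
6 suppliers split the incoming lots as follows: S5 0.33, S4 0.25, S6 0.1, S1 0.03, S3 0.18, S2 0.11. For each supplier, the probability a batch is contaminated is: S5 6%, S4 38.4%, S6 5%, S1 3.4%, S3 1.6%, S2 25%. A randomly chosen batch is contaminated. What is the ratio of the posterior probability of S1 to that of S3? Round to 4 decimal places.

0.3542

Unnormalized posteriors (prior × likelihood):
  S5: 0.33 × 0.06 = 0.0198
  S4: 0.25 × 0.384 = 0.096
  S6: 0.1 × 0.05 = 0.005
  S1: 0.03 × 0.034 = 0.00102
  S3: 0.18 × 0.016 = 0.00288
  S2: 0.11 × 0.25 = 0.0275
Total = 0.1522.
The ratio is 0.00102 / 0.00288 (the normalizer cancels) = 0.3542.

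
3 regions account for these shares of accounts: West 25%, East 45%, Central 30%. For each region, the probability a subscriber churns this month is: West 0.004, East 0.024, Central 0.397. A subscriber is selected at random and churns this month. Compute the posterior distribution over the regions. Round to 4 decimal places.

West 0.0076, East 0.0825, Central 0.9099

Compute prior × likelihood for every hypothesis:
  West: 0.25 × 0.004 = 0.001
  East: 0.45 × 0.024 = 0.0108
  Central: 0.3 × 0.397 = 0.1191
Total = 0.1309.
P(West | churn) = 0.001/0.1309 ≈ 0.0076
P(East | churn) = 0.0108/0.1309 ≈ 0.0825
P(Central | churn) = 0.1191/0.1309 ≈ 0.9099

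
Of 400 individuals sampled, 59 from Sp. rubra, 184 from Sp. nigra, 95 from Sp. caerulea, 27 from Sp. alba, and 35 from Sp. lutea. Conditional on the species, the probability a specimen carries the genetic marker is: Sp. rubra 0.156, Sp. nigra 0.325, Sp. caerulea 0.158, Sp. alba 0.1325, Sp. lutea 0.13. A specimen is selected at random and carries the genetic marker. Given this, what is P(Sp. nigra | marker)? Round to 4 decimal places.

0.6490

Prior × likelihood for each hypothesis:
  Sp. rubra: 0.1475 × 0.156 = 0.02301
  Sp. nigra: 0.46 × 0.325 = 0.1495
  Sp. caerulea: 0.2375 × 0.158 = 0.037525
  Sp. alba: 0.0675 × 0.1325 = 0.00894375
  Sp. lutea: 0.0875 × 0.13 = 0.011375
Total = 0.23035375.
P(Sp. nigra | evidence) = 0.1495 / 0.23035375 ≈ 0.6490.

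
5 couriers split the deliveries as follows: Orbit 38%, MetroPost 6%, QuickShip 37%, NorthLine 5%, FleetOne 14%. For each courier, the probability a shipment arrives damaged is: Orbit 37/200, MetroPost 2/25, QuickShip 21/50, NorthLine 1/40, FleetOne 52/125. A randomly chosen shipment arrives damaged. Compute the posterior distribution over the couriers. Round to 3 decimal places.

By Bayes' rule, posterior ∝ prior × likelihood:
  Orbit: 0.38 × 0.185 = 0.0703
  MetroPost: 0.06 × 0.08 = 0.0048
  QuickShip: 0.37 × 0.42 = 0.1554
  NorthLine: 0.05 × 0.025 = 0.00125
  FleetOne: 0.14 × 0.416 = 0.05824
Sum = 0.28999.
P(Orbit | damaged) = 0.0703/0.28999 ≈ 0.242
P(MetroPost | damaged) = 0.0048/0.28999 ≈ 0.017
P(QuickShip | damaged) = 0.1554/0.28999 ≈ 0.536
P(NorthLine | damaged) = 0.00125/0.28999 ≈ 0.004
P(FleetOne | damaged) = 0.05824/0.28999 ≈ 0.201
(Check: 0.242+0.017+0.536+0.004+0.201 = 1.000.)

Orbit 0.242, MetroPost 0.017, QuickShip 0.536, NorthLine 0.004, FleetOne 0.201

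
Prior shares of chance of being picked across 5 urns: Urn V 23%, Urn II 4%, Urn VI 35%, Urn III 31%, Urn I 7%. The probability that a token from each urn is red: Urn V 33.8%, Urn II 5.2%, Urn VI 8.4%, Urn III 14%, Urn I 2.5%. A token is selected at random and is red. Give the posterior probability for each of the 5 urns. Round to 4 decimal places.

Prior × likelihood for each hypothesis:
  Urn V: 0.23 × 0.338 = 0.07774
  Urn II: 0.04 × 0.052 = 0.00208
  Urn VI: 0.35 × 0.084 = 0.0294
  Urn III: 0.31 × 0.14 = 0.0434
  Urn I: 0.07 × 0.025 = 0.00175
Total = 0.15437.
P(Urn V | red) = 0.07774/0.15437 ≈ 0.5036
P(Urn II | red) = 0.00208/0.15437 ≈ 0.0135
P(Urn VI | red) = 0.0294/0.15437 ≈ 0.1905
P(Urn III | red) = 0.0434/0.15437 ≈ 0.2811
P(Urn I | red) = 0.00175/0.15437 ≈ 0.0113
(Check: 0.5036+0.0135+0.1905+0.2811+0.0113 = 1.0000.)

Urn V 0.5036, Urn II 0.0135, Urn VI 0.1905, Urn III 0.2811, Urn I 0.0113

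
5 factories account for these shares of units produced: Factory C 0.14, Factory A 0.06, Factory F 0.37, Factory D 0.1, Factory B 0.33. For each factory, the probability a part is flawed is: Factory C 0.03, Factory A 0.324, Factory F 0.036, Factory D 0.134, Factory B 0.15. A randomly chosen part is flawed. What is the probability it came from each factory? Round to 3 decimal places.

Factory C 0.042, Factory A 0.195, Factory F 0.133, Factory D 0.134, Factory B 0.496

Compute prior × likelihood for every hypothesis:
  Factory C: 0.14 × 0.03 = 0.0042
  Factory A: 0.06 × 0.324 = 0.01944
  Factory F: 0.37 × 0.036 = 0.01332
  Factory D: 0.1 × 0.134 = 0.0134
  Factory B: 0.33 × 0.15 = 0.0495
Total = 0.09986.
P(Factory C | flawed) = 0.0042/0.09986 ≈ 0.042
P(Factory A | flawed) = 0.01944/0.09986 ≈ 0.195
P(Factory F | flawed) = 0.01332/0.09986 ≈ 0.133
P(Factory D | flawed) = 0.0134/0.09986 ≈ 0.134
P(Factory B | flawed) = 0.0495/0.09986 ≈ 0.496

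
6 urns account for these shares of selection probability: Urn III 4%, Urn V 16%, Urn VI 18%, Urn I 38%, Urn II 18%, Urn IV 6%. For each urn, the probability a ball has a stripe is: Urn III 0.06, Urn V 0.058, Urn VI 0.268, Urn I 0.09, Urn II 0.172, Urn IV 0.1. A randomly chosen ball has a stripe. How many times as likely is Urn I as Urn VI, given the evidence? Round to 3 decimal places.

0.709

Prior × likelihood for each hypothesis:
  Urn III: 0.04 × 0.06 = 0.0024
  Urn V: 0.16 × 0.058 = 0.00928
  Urn VI: 0.18 × 0.268 = 0.04824
  Urn I: 0.38 × 0.09 = 0.0342
  Urn II: 0.18 × 0.172 = 0.03096
  Urn IV: 0.06 × 0.1 = 0.006
Normalizing constant = 0.13108.
The ratio is 0.0342 / 0.04824 (the normalizer cancels) = 0.709.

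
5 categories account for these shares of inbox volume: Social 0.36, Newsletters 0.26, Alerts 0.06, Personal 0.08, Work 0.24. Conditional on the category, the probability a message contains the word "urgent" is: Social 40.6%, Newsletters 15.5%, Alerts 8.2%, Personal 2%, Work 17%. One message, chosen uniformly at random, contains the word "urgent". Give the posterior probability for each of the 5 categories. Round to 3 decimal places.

By Bayes' rule, posterior ∝ prior × likelihood:
  Social: 0.36 × 0.406 = 0.14616
  Newsletters: 0.26 × 0.155 = 0.0403
  Alerts: 0.06 × 0.082 = 0.00492
  Personal: 0.08 × 0.02 = 0.0016
  Work: 0.24 × 0.17 = 0.0408
Normalizing constant = 0.23378.
P(Social | urgent-flag) = 0.14616/0.23378 ≈ 0.625
P(Newsletters | urgent-flag) = 0.0403/0.23378 ≈ 0.172
P(Alerts | urgent-flag) = 0.00492/0.23378 ≈ 0.021
P(Personal | urgent-flag) = 0.0016/0.23378 ≈ 0.007
P(Work | urgent-flag) = 0.0408/0.23378 ≈ 0.175

Social 0.625, Newsletters 0.172, Alerts 0.021, Personal 0.007, Work 0.175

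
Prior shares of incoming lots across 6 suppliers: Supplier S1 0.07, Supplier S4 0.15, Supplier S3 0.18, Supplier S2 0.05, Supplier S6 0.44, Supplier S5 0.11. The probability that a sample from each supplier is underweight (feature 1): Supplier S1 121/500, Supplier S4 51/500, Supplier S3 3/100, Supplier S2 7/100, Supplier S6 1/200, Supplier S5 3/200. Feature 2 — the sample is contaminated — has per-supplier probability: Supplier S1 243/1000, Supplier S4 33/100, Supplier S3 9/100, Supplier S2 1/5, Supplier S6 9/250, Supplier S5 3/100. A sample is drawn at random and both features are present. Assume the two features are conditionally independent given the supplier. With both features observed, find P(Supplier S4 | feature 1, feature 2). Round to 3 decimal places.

0.482

By Bayes' rule, posterior ∝ prior × likelihood:
  Supplier S1: 0.07 × 0.242 × 0.243 = 0.00411642
  Supplier S4: 0.15 × 0.102 × 0.33 = 0.005049
  Supplier S3: 0.18 × 0.03 × 0.09 = 0.000486
  Supplier S2: 0.05 × 0.07 × 0.2 = 0.0007
  Supplier S6: 0.44 × 0.005 × 0.036 = 0.0000792
  Supplier S5: 0.11 × 0.015 × 0.03 = 0.0000495
Total = 0.01048012.
P(Supplier S4 | evidence) = 0.005049 / 0.01048012 ≈ 0.482.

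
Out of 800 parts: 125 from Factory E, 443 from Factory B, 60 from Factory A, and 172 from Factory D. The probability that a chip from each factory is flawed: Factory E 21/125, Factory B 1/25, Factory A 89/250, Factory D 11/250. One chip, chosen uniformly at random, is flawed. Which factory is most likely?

Factory A

Prior × likelihood for each hypothesis:
  Factory E: 0.15625 × 0.168 = 0.02625
  Factory B: 0.55375 × 0.04 = 0.02215
  Factory A: 0.075 × 0.356 = 0.0267
  Factory D: 0.215 × 0.044 = 0.00946
Sum = 0.08456.
Largest term belongs to Factory A, so Factory A is most probable.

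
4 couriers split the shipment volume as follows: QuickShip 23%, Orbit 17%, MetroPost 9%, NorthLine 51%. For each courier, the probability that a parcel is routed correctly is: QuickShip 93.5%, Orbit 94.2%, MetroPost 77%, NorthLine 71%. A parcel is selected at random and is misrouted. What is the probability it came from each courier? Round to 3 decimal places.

Taking complements, P(misrouted | each) = QuickShip 0.065, Orbit 0.058, MetroPost 0.23, NorthLine 0.29.
Prior × likelihood for each hypothesis:
  QuickShip: 0.23 × 0.065 = 0.01495
  Orbit: 0.17 × 0.058 = 0.00986
  MetroPost: 0.09 × 0.23 = 0.0207
  NorthLine: 0.51 × 0.29 = 0.1479
Total = 0.19341.
P(QuickShip | misrouted) = 0.01495/0.19341 ≈ 0.077
P(Orbit | misrouted) = 0.00986/0.19341 ≈ 0.051
P(MetroPost | misrouted) = 0.0207/0.19341 ≈ 0.107
P(NorthLine | misrouted) = 0.1479/0.19341 ≈ 0.765
(Check: 0.077+0.051+0.107+0.765 = 1.000.)

QuickShip 0.077, Orbit 0.051, MetroPost 0.107, NorthLine 0.765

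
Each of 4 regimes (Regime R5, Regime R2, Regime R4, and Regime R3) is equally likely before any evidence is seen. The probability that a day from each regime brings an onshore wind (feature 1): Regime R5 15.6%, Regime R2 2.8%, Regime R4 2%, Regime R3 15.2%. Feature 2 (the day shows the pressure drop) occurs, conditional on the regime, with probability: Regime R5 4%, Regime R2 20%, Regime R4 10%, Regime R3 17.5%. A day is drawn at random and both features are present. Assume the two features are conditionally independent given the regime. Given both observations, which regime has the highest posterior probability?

With a uniform prior (1/4 each), posterior ∝ likelihood:
  Regime R5: 0.156 × 0.04 = 0.00624
  Regime R2: 0.028 × 0.2 = 0.0056
  Regime R4: 0.02 × 0.1 = 0.002
  Regime R3: 0.152 × 0.175 = 0.0266
Normalizing constant = 0.04044.
Largest term belongs to Regime R3, so Regime R3 is most probable.

Regime R3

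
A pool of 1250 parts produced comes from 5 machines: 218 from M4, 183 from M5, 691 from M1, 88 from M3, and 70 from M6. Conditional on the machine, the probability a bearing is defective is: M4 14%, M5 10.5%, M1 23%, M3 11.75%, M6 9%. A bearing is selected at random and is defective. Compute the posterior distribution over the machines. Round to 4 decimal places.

Compute prior × likelihood for every hypothesis:
  M4: 0.1744 × 0.14 = 0.024416
  M5: 0.1464 × 0.105 = 0.015372
  M1: 0.5528 × 0.23 = 0.127144
  M3: 0.0704 × 0.1175 = 0.008272
  M6: 0.056 × 0.09 = 0.00504
Normalizing constant = 0.180244.
P(M4 | defective) = 0.024416/0.180244 ≈ 0.1355
P(M5 | defective) = 0.015372/0.180244 ≈ 0.0853
P(M1 | defective) = 0.127144/0.180244 ≈ 0.7054
P(M3 | defective) = 0.008272/0.180244 ≈ 0.0459
P(M6 | defective) = 0.00504/0.180244 ≈ 0.0280
(Check: 0.1355+0.0853+0.7054+0.0459+0.0280 = 1.0001.)

M4 0.1355, M5 0.0853, M1 0.7054, M3 0.0459, M6 0.0280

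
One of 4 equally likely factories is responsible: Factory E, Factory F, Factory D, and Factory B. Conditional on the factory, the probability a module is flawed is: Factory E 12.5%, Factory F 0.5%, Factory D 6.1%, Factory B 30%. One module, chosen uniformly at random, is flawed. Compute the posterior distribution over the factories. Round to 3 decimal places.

With a uniform prior (1/4 each), posterior ∝ likelihood:
  Factory E: 0.125
  Factory F: 0.005
  Factory D: 0.061
  Factory B: 0.3
Sum = 0.491.
P(Factory E | flawed) = 0.125/0.491 ≈ 0.255
P(Factory F | flawed) = 0.005/0.491 ≈ 0.010
P(Factory D | flawed) = 0.061/0.491 ≈ 0.124
P(Factory B | flawed) = 0.3/0.491 ≈ 0.611

Factory E 0.255, Factory F 0.010, Factory D 0.124, Factory B 0.611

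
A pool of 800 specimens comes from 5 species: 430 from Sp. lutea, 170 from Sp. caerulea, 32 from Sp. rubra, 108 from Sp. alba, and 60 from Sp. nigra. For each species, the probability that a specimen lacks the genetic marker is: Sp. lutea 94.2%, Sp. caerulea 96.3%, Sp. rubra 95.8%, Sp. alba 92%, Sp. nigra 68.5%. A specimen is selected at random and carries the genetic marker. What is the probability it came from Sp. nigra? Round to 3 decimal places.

Taking complements, P(marker | each) = Sp. lutea 0.058, Sp. caerulea 0.037, Sp. rubra 0.042, Sp. alba 0.08, Sp. nigra 0.315.
Prior × likelihood for each hypothesis:
  Sp. lutea: 0.5375 × 0.058 = 0.031175
  Sp. caerulea: 0.2125 × 0.037 = 0.0078625
  Sp. rubra: 0.04 × 0.042 = 0.00168
  Sp. alba: 0.135 × 0.08 = 0.0108
  Sp. nigra: 0.075 × 0.315 = 0.023625
Sum = 0.0751425.
P(Sp. nigra | evidence) = 0.023625 / 0.0751425 ≈ 0.314.

0.314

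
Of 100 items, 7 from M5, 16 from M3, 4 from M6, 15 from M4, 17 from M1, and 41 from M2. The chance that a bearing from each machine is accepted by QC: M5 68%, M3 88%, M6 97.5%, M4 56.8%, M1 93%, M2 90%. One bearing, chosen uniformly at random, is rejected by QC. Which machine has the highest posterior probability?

M4

Taking complements, P(rejected | each) = M5 0.32, M3 0.12, M6 0.025, M4 0.432, M1 0.07, M2 0.1.
Unnormalized posteriors (prior × likelihood):
  M5: 0.07 × 0.32 = 0.0224
  M3: 0.16 × 0.12 = 0.0192
  M6: 0.04 × 0.025 = 0.001
  M4: 0.15 × 0.432 = 0.0648
  M1: 0.17 × 0.07 = 0.0119
  M2: 0.41 × 0.1 = 0.041
Sum = 0.1603.
Largest term belongs to M4, so M4 is most probable.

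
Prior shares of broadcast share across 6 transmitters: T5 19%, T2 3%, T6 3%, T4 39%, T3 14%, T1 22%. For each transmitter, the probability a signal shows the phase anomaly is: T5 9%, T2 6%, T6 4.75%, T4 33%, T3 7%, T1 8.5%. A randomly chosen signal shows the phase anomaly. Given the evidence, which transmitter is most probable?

By Bayes' rule, posterior ∝ prior × likelihood:
  T5: 0.19 × 0.09 = 0.0171
  T2: 0.03 × 0.06 = 0.0018
  T6: 0.03 × 0.0475 = 0.001425
  T4: 0.39 × 0.33 = 0.1287
  T3: 0.14 × 0.07 = 0.0098
  T1: 0.22 × 0.085 = 0.0187
Sum = 0.177525.
Largest term belongs to T4, so T4 is most probable.

T4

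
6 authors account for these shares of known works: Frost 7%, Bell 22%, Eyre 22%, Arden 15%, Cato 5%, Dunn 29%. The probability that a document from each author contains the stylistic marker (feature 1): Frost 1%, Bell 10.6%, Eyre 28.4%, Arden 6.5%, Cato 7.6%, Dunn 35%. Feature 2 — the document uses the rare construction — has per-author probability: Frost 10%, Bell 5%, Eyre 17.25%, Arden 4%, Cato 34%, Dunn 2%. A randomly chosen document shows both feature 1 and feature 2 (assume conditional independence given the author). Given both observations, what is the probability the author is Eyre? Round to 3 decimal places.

0.685

Prior × likelihood for each hypothesis:
  Frost: 0.07 × 0.01 × 0.1 = 0.00007
  Bell: 0.22 × 0.106 × 0.05 = 0.001166
  Eyre: 0.22 × 0.284 × 0.1725 = 0.0107778
  Arden: 0.15 × 0.065 × 0.04 = 0.00039
  Cato: 0.05 × 0.076 × 0.34 = 0.001292
  Dunn: 0.29 × 0.35 × 0.02 = 0.00203
Total = 0.0157258.
P(Eyre | evidence) = 0.0107778 / 0.0157258 ≈ 0.685.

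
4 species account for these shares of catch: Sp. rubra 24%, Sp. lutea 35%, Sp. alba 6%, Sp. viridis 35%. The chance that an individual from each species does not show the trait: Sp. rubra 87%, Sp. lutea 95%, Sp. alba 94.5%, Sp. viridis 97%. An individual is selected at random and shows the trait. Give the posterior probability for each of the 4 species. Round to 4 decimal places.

Sp. rubra 0.4992, Sp. lutea 0.2800, Sp. alba 0.0528, Sp. viridis 0.1680

Taking complements, P(trait | each) = Sp. rubra 0.13, Sp. lutea 0.05, Sp. alba 0.055, Sp. viridis 0.03.
By Bayes' rule, posterior ∝ prior × likelihood:
  Sp. rubra: 0.24 × 0.13 = 0.0312
  Sp. lutea: 0.35 × 0.05 = 0.0175
  Sp. alba: 0.06 × 0.055 = 0.0033
  Sp. viridis: 0.35 × 0.03 = 0.0105
Normalizing constant = 0.0625.
P(Sp. rubra | trait) = 0.0312/0.0625 ≈ 0.4992
P(Sp. lutea | trait) = 0.0175/0.0625 ≈ 0.2800
P(Sp. alba | trait) = 0.0033/0.0625 ≈ 0.0528
P(Sp. viridis | trait) = 0.0105/0.0625 ≈ 0.1680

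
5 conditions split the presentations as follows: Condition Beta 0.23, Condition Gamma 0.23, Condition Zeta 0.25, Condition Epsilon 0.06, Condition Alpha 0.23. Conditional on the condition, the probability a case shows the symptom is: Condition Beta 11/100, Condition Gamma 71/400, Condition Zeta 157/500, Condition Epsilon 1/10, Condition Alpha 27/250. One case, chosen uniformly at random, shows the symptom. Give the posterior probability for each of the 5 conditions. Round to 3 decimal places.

Compute prior × likelihood for every hypothesis:
  Condition Beta: 0.23 × 0.11 = 0.0253
  Condition Gamma: 0.23 × 0.1775 = 0.040825
  Condition Zeta: 0.25 × 0.314 = 0.0785
  Condition Epsilon: 0.06 × 0.1 = 0.006
  Condition Alpha: 0.23 × 0.108 = 0.02484
Normalizing constant = 0.175465.
P(Condition Beta | symptomatic) = 0.0253/0.175465 ≈ 0.144
P(Condition Gamma | symptomatic) = 0.040825/0.175465 ≈ 0.233
P(Condition Zeta | symptomatic) = 0.0785/0.175465 ≈ 0.447
P(Condition Epsilon | symptomatic) = 0.006/0.175465 ≈ 0.034
P(Condition Alpha | symptomatic) = 0.02484/0.175465 ≈ 0.142

Condition Beta 0.144, Condition Gamma 0.233, Condition Zeta 0.447, Condition Epsilon 0.034, Condition Alpha 0.142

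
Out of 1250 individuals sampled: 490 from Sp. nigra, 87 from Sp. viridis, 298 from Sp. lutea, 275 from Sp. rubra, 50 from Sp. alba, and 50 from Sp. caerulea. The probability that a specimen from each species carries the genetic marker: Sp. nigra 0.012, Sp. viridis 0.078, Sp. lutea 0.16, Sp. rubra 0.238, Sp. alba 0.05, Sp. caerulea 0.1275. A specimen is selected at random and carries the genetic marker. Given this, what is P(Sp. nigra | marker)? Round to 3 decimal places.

0.044

Prior × likelihood for each hypothesis:
  Sp. nigra: 0.392 × 0.012 = 0.004704
  Sp. viridis: 0.0696 × 0.078 = 0.0054288
  Sp. lutea: 0.2384 × 0.16 = 0.038144
  Sp. rubra: 0.22 × 0.238 = 0.05236
  Sp. alba: 0.04 × 0.05 = 0.002
  Sp. caerulea: 0.04 × 0.1275 = 0.0051
Sum = 0.1077368.
P(Sp. nigra | evidence) = 0.004704 / 0.1077368 ≈ 0.044.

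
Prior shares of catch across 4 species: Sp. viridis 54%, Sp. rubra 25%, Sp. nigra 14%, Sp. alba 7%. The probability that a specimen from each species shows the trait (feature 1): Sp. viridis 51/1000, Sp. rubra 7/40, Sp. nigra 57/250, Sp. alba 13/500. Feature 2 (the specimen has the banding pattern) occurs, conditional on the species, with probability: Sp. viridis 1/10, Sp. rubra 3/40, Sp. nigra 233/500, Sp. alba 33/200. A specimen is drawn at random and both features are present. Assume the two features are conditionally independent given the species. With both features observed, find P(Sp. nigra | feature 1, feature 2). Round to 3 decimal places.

0.701

By Bayes' rule, posterior ∝ prior × likelihood:
  Sp. viridis: 0.54 × 0.051 × 0.1 = 0.002754
  Sp. rubra: 0.25 × 0.175 × 0.075 = 0.00328125
  Sp. nigra: 0.14 × 0.228 × 0.466 = 0.01487472
  Sp. alba: 0.07 × 0.026 × 0.165 = 0.0003003
Total = 0.02121027.
P(Sp. nigra | evidence) = 0.01487472 / 0.02121027 ≈ 0.701.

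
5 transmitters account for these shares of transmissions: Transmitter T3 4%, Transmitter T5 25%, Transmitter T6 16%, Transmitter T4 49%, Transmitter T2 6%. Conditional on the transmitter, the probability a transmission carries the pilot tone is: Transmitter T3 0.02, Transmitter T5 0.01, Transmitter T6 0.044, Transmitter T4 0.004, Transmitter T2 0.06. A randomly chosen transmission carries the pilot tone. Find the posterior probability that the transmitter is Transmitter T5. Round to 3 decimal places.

0.157

Unnormalized posteriors (prior × likelihood):
  Transmitter T3: 0.04 × 0.02 = 0.0008
  Transmitter T5: 0.25 × 0.01 = 0.0025
  Transmitter T6: 0.16 × 0.044 = 0.00704
  Transmitter T4: 0.49 × 0.004 = 0.00196
  Transmitter T2: 0.06 × 0.06 = 0.0036
Total = 0.0159.
P(Transmitter T5 | evidence) = 0.0025 / 0.0159 ≈ 0.157.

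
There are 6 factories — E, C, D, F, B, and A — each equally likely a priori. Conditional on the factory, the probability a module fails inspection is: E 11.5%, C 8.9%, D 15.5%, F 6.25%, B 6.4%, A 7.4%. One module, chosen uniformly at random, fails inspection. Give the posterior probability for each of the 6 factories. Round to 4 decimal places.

E 0.2055, C 0.1591, D 0.2770, F 0.1117, B 0.1144, A 0.1323

Since the prior is uniform, the posterior is proportional to the likelihood:
  E: 0.115
  C: 0.089
  D: 0.155
  F: 0.0625
  B: 0.064
  A: 0.074
Normalizing constant = 0.5595.
P(E | nonconforming) = 0.115/0.5595 ≈ 0.2055
P(C | nonconforming) = 0.089/0.5595 ≈ 0.1591
P(D | nonconforming) = 0.155/0.5595 ≈ 0.2770
P(F | nonconforming) = 0.0625/0.5595 ≈ 0.1117
P(B | nonconforming) = 0.064/0.5595 ≈ 0.1144
P(A | nonconforming) = 0.074/0.5595 ≈ 0.1323
(Check: 0.2055+0.1591+0.2770+0.1117+0.1144+0.1323 = 1.0000.)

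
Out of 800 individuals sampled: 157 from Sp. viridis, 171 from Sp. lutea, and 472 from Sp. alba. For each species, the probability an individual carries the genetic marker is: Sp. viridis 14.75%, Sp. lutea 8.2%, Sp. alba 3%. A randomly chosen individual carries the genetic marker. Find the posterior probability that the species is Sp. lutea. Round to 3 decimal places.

Unnormalized posteriors (prior × likelihood):
  Sp. viridis: 0.19625 × 0.1475 = 0.028946875
  Sp. lutea: 0.21375 × 0.082 = 0.0175275
  Sp. alba: 0.59 × 0.03 = 0.0177
Normalizing constant = 0.064174375.
P(Sp. lutea | evidence) = 0.0175275 / 0.064174375 ≈ 0.273.

0.273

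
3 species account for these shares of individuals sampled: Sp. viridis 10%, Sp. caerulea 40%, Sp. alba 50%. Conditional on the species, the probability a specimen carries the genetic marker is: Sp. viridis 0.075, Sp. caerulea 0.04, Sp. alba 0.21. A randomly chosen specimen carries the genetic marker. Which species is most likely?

Sp. alba

Prior × likelihood for each hypothesis:
  Sp. viridis: 0.1 × 0.075 = 0.0075
  Sp. caerulea: 0.4 × 0.04 = 0.016
  Sp. alba: 0.5 × 0.21 = 0.105
Total = 0.1285.
Largest term belongs to Sp. alba, so Sp. alba is most probable.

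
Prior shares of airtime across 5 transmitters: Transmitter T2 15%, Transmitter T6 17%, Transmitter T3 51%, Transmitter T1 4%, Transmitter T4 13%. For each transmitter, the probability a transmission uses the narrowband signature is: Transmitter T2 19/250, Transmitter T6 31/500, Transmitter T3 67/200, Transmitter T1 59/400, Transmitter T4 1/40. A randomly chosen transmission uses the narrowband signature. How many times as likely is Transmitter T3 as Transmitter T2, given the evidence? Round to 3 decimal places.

Unnormalized posteriors (prior × likelihood):
  Transmitter T2: 0.15 × 0.076 = 0.0114
  Transmitter T6: 0.17 × 0.062 = 0.01054
  Transmitter T3: 0.51 × 0.335 = 0.17085
  Transmitter T1: 0.04 × 0.1475 = 0.0059
  Transmitter T4: 0.13 × 0.025 = 0.00325
Normalizing constant = 0.20194.
The ratio is 0.17085 / 0.0114 (the normalizer cancels) = 14.987.

14.987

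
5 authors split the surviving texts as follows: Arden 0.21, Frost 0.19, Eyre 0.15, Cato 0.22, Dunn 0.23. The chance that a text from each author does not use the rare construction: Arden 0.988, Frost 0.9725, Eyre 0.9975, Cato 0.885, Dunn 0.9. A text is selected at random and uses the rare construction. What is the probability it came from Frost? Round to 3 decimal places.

0.093

Taking complements, P(rare-form | each) = Arden 0.012, Frost 0.0275, Eyre 0.0025, Cato 0.115, Dunn 0.1.
Prior × likelihood for each hypothesis:
  Arden: 0.21 × 0.012 = 0.00252
  Frost: 0.19 × 0.0275 = 0.005225
  Eyre: 0.15 × 0.0025 = 0.000375
  Cato: 0.22 × 0.115 = 0.0253
  Dunn: 0.23 × 0.1 = 0.023
Normalizing constant = 0.05642.
P(Frost | evidence) = 0.005225 / 0.05642 ≈ 0.093.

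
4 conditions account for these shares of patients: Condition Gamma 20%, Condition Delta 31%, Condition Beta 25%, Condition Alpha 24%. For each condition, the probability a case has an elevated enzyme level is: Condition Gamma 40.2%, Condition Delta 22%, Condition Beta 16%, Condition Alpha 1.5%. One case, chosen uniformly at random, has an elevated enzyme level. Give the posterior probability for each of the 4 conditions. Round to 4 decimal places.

Unnormalized posteriors (prior × likelihood):
  Condition Gamma: 0.2 × 0.402 = 0.0804
  Condition Delta: 0.31 × 0.22 = 0.0682
  Condition Beta: 0.25 × 0.16 = 0.04
  Condition Alpha: 0.24 × 0.015 = 0.0036
Normalizing constant = 0.1922.
P(Condition Gamma | elevated) = 0.0804/0.1922 ≈ 0.4183
P(Condition Delta | elevated) = 0.0682/0.1922 ≈ 0.3548
P(Condition Beta | elevated) = 0.04/0.1922 ≈ 0.2081
P(Condition Alpha | elevated) = 0.0036/0.1922 ≈ 0.0187

Condition Gamma 0.4183, Condition Delta 0.3548, Condition Beta 0.2081, Condition Alpha 0.0187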